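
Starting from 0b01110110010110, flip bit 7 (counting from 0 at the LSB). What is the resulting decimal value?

x = 01110110010110
bit 7 is currently 1; toggle it via x ^ (1 << 7) = x ^ 128
→ 01110100010110 = 7446

7446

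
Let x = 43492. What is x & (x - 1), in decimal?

x = 1010100111100100 = 43492
x - 1 = 1010100111100011
AND   = 1010100111100000 = 43488
(x & (x - 1) clears the lowest set bit of x.)

43488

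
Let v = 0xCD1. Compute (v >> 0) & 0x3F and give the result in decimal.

17

v = 0110011010001
Shift right by 0: 0110011010001
Mask low 6 bits: 010001 = 17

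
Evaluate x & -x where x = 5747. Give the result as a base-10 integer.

1

x = 1011001110011 = 5747
-x (two's complement) = …0100110001101
AND   = 0000000000001 = 1
(x & -x isolates the lowest set bit of x.)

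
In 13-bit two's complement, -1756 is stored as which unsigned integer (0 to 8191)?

1756 in 13 bits: 0011011011100
Invert: 1100100100011
Add 1:  1100100100100 = 6436
(Check: 2^13 - 1756 = 8192 - 1756 = 6436.)

6436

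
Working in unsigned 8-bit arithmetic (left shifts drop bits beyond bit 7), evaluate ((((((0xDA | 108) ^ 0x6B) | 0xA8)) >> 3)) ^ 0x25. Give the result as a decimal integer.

0xDA = 11011010
108 = 01101100
→ | → 11111110 = 254
0x6B = 01101011
→ ^ → 10010101 = 149
0xA8 = 10101000
→ | → 10111101 = 189
→ >> 3 → 00010111 = 23
0x25 = 00100101
→ ^ → 00110010 = 50

50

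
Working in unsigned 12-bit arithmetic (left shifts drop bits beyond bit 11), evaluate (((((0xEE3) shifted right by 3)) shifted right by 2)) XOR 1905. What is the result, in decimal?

1798

0xEE3 = 111011100011
→ shifted right by 3 → 000111011100 = 476
→ shifted right by 2 → 000001110111 = 119
1905 = 011101110001
→ XOR → 011100000110 = 1798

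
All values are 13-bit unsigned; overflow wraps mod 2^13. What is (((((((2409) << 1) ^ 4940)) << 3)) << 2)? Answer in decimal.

5056

2409 = 0100101101001
→ << 1 (mod 2^13) → 1001011010010 = 4818
4940 = 1001101001100
→ ^ → 0000110011110 = 414
→ << 3 (mod 2^13) → 0110011110000 = 3312
→ << 2 (mod 2^13) → 1001111000000 = 5056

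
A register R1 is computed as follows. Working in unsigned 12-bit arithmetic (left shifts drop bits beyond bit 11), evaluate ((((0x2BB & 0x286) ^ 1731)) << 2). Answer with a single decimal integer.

260

0x2BB = 001010111011
0x286 = 001010000110
→ & → 001010000010 = 642
1731 = 011011000011
→ ^ → 010001000001 = 1089
→ << 2 (mod 2^12) → 000100000100 = 260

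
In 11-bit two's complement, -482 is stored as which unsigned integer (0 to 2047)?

1566

482 in 11 bits: 00111100010
Invert: 11000011101
Add 1:  11000011110 = 1566
(Check: 2^11 - 482 = 2048 - 482 = 1566.)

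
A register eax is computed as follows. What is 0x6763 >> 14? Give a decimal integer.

0x6763 = 110011101100011
shift right by 14 → 000000000000001 = 1
(equivalently, floor(26467 / 16384))

1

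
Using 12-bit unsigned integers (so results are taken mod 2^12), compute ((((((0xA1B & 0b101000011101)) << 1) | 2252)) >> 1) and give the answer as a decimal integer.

1663

0xA1B = 101000011011
0b101000011101 = 101000011101
→ & → 101000011001 = 2585
→ << 1 (mod 2^12) → 010000110010 = 1074
2252 = 100011001100
→ | → 110011111110 = 3326
→ >> 1 → 011001111111 = 1663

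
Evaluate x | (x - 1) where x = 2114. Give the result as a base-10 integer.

x = 100001000010 = 2114
x - 1 = 100001000001
OR    = 100001000011 = 2115
(x | (x - 1) sets all bits below the lowest set bit.)

2115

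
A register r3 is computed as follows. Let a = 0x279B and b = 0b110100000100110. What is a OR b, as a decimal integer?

0x279B = 010011110011011
b = 110100000100110
 OR → 110111110111111 = 28607

28607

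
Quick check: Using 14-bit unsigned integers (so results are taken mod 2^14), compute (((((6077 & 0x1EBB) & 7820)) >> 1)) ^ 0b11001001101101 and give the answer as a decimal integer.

14633

6077 = 01011110111101
0x1EBB = 01111010111011
→ & → 01011010111001 = 5817
7820 = 01111010001100
→ & → 01011010001000 = 5768
→ >> 1 → 00101101000100 = 2884
0b11001001101101 = 11001001101101
→ ^ → 11100100101001 = 14633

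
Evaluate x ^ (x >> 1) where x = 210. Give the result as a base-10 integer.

187

x = 11010010 = 210
x>>1 = 01101001
XOR  = 10111011 = 187
(x ^ (x >> 1) gives the standard binary-reflected Gray code of x.)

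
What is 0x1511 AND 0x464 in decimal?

1024

0x1511 = 1010100010001
0x464 = 0010001100100
AND → 0010000000000 = 1024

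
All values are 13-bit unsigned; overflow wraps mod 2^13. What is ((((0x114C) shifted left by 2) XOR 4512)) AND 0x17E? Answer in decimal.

0x114C = 1000101001100
→ shifted left by 2 (mod 2^13) → 0010100110000 = 1328
4512 = 1000110100000
→ XOR → 1010010010000 = 5264
0x17E = 0000101111110
→ AND → 0000000010000 = 16

16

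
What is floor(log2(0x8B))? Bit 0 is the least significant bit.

0x8B = 10001011
The topmost 1 is at position 7 (since 2^7 = 128 ≤ 139 < 256).

7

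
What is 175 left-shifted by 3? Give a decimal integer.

175 = 00010101111
shift left by 3 → 10101111000 = 1400
(equivalently, 175 × 2^3 = 175 × 8)

1400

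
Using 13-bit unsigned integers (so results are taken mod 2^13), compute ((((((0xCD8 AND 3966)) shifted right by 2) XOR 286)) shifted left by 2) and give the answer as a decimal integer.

0xCD8 = 0110011011000
3966 = 0111101111110
→ AND → 0110001011000 = 3160
→ shifted right by 2 → 0001100010110 = 790
286 = 0000100011110
→ XOR → 0001000001000 = 520
→ shifted left by 2 (mod 2^13) → 0100000100000 = 2080

2080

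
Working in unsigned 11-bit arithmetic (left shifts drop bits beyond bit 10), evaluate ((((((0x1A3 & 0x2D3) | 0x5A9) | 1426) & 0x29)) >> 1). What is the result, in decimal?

20

0x1A3 = 00110100011
0x2D3 = 01011010011
→ & → 00010000011 = 131
0x5A9 = 10110101001
→ | → 10110101011 = 1451
1426 = 10110010010
→ | → 10110111011 = 1467
0x29 = 00000101001
→ & → 00000101001 = 41
→ >> 1 → 00000010100 = 20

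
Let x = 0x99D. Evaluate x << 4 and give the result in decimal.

39376

0x99D = 0000100110011101
shift left by 4 → 1001100111010000 = 39376
(equivalently, 2461 × 2^4 = 2461 × 16)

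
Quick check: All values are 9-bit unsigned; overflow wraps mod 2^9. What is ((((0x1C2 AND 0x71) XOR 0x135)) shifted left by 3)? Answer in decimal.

0x1C2 = 111000010
0x71 = 001110001
→ AND → 001000000 = 64
0x135 = 100110101
→ XOR → 101110101 = 373
→ shifted left by 3 (mod 2^9) → 110101000 = 424

424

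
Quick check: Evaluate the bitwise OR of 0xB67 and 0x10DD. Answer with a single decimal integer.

0xB67 = 0101101100111
0x10DD = 1000011011101
 OR → 1101111111111 = 7167

7167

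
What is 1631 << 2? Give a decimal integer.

6524

1631 = 0011001011111
shift left by 2 → 1100101111100 = 6524
(equivalently, 1631 × 2^2 = 1631 × 4)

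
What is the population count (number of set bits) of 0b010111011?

6

n = 10111011
Count the 1s: 1 + 1 + 1 + 1 + 1 + 1 = 6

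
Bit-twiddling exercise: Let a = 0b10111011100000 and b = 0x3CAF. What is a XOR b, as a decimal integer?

4687

a = 10111011100000
0x3CAF = 11110010101111
XOR → 01001001001111 = 4687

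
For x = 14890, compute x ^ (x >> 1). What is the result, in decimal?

x = 11101000101010 = 14890
x>>1 = 01110100010101
XOR  = 10011100111111 = 10047
(x ^ (x >> 1) gives the standard binary-reflected Gray code of x.)

10047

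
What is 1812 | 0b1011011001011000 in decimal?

46940

1812 = 0000011100010100
b = 1011011001011000
 OR → 1011011101011100 = 46940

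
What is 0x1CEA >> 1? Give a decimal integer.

0x1CEA = 1110011101010
shift right by 1 → 0111001110101 = 3701
(equivalently, floor(7402 / 2))

3701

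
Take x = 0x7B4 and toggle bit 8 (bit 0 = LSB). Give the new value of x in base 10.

x = 0011110110100
bit 8 is currently 1; toggle it via x ^ (1 << 8) = x ^ 256
→ 0011010110100 = 1716

1716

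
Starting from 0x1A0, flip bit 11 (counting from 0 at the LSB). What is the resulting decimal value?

x = 000110100000
bit 11 is currently 0; toggle it via x ^ (1 << 11) = x ^ 2048
→ 100110100000 = 2464

2464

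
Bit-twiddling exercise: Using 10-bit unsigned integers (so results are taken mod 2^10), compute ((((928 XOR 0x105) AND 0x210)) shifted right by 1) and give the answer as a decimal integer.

256

928 = 1110100000
0x105 = 0100000101
→ XOR → 1010100101 = 677
0x210 = 1000010000
→ AND → 1000000000 = 512
→ shifted right by 1 → 0100000000 = 256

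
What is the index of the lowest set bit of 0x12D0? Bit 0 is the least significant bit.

0x12D0 = 1001011010000
Trailing zeros: 4, so the lowest set bit is bit 4 (value 16).

4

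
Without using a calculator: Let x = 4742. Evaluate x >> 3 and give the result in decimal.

592

4742 = 1001010000110
shift right by 3 → 0001001010000 = 592
(equivalently, floor(4742 / 8))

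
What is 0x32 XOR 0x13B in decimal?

265

0x32 = 000110010
0x13B = 100111011
XOR → 100001001 = 265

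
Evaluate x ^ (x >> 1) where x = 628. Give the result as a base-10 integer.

846

x = 1001110100 = 628
x>>1 = 0100111010
XOR  = 1101001110 = 846
(x ^ (x >> 1) gives the standard binary-reflected Gray code of x.)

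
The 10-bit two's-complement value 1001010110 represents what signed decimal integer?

-426

pattern = 1001010110 (MSB is 1 ⇒ negative)
Invert: 0110101001, add 1 → 0110101010 = 426, so the value is -426.
(Equivalently: 598 - 2^10 = 598 - 1024 = -426.)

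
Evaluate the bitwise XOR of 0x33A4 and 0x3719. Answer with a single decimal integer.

1213

0x33A4 = 11001110100100
0x3719 = 11011100011001
XOR → 00010010111101 = 1213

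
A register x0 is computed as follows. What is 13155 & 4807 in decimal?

13155 = 11001101100011
4807 = 01001011000111
AND → 01001001000011 = 4675

4675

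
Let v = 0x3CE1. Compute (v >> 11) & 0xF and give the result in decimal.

7

v = 011110011100001
Shift right by 11: 0111
Mask low 4 bits: 0111 = 7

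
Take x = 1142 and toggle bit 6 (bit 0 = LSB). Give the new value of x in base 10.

1078

x = 10001110110
bit 6 is currently 1; toggle it via x ^ (1 << 6) = x ^ 64
→ 10000110110 = 1078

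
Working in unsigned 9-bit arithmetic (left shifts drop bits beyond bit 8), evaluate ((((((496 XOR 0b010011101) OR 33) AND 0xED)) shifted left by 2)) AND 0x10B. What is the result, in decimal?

256

496 = 111110000
0b010011101 = 010011101
→ XOR → 101101101 = 365
33 = 000100001
→ OR → 101101101 = 365
0xED = 011101101
→ AND → 001101101 = 109
→ shifted left by 2 (mod 2^9) → 110110100 = 436
0x10B = 100001011
→ AND → 100000000 = 256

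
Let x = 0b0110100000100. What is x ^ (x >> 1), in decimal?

x = 110100000100 = 3332
x>>1 = 011010000010
XOR  = 101110000110 = 2950
(x ^ (x >> 1) gives the standard binary-reflected Gray code of x.)

2950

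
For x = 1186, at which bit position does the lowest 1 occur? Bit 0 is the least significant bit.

1

1186 = 10010100010
Trailing zeros: 1, so the lowest set bit is bit 1 (value 2).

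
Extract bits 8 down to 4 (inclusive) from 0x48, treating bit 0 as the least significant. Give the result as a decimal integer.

4

v = 001001000
Shift right by 4: 00100
Mask low 5 bits: 00100 = 4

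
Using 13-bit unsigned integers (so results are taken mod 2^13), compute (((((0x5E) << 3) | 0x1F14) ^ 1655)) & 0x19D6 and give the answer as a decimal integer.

6530

0x5E = 0000001011110
→ << 3 (mod 2^13) → 0001011110000 = 752
0x1F14 = 1111100010100
→ | → 1111111110100 = 8180
1655 = 0011001110111
→ ^ → 1100110000011 = 6531
0x19D6 = 1100111010110
→ & → 1100110000010 = 6530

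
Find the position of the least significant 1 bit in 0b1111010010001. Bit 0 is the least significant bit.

0b1111010010001 = 1111010010001
Trailing zeros: 0, so the lowest set bit is bit 0 (value 1).

0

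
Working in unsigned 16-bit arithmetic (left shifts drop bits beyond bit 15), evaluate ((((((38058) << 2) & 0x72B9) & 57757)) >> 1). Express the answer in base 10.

8260

38058 = 1001010010101010
→ << 2 (mod 2^16) → 0101001010101000 = 21160
0x72B9 = 0111001010111001
→ & → 0101001010101000 = 21160
57757 = 1110000110011101
→ & → 0100000010001000 = 16520
→ >> 1 → 0010000001000100 = 8260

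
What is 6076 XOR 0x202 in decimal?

6076 = 1011110111100
0x202 = 0001000000010
XOR → 1010110111110 = 5566

5566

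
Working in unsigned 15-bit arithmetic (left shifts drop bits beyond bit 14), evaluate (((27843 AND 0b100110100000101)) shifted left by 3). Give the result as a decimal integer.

27843 = 110110011000011
0b100110100000101 = 100110100000101
→ AND → 100110000000001 = 19457
→ shifted left by 3 (mod 2^15) → 110000000001000 = 24584

24584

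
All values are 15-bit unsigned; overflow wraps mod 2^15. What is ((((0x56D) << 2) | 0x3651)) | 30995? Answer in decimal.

0x56D = 000010101101101
→ << 2 (mod 2^15) → 001010110110100 = 5556
0x3651 = 011011001010001
→ | → 011011111110101 = 14325
30995 = 111100100010011
→ | → 111111111110111 = 32759

32759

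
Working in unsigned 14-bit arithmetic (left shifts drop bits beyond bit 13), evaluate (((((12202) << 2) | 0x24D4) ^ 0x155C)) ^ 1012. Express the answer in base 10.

10324

12202 = 10111110101010
→ << 2 (mod 2^14) → 11111010101000 = 16040
0x24D4 = 10010011010100
→ | → 11111011111100 = 16124
0x155C = 01010101011100
→ ^ → 10101110100000 = 11168
1012 = 00001111110100
→ ^ → 10100001010100 = 10324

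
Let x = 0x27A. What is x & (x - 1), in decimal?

x = 1001111010 = 634
x - 1 = 1001111001
AND   = 1001111000 = 632
(x & (x - 1) clears the lowest set bit of x.)

632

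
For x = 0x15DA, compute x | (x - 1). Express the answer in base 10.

x = 1010111011010 = 5594
x - 1 = 1010111011001
OR    = 1010111011011 = 5595
(x | (x - 1) sets all bits below the lowest set bit.)

5595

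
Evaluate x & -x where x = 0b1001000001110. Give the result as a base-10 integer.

x = 1001000001110 = 4622
-x (two's complement) = …0110111110010
AND   = 0000000000010 = 2
(x & -x isolates the lowest set bit of x.)

2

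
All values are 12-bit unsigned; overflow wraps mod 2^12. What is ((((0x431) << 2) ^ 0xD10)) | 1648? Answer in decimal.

4084

0x431 = 010000110001
→ << 2 (mod 2^12) → 000011000100 = 196
0xD10 = 110100010000
→ ^ → 110111010100 = 3540
1648 = 011001110000
→ | → 111111110100 = 4084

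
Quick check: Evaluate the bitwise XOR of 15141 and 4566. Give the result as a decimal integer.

15141 = 11101100100101
4566 = 01000111010110
XOR → 10101011110011 = 10995

10995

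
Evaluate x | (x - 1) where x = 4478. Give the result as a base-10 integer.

4479

x = 1000101111110 = 4478
x - 1 = 1000101111101
OR    = 1000101111111 = 4479
(x | (x - 1) sets all bits below the lowest set bit.)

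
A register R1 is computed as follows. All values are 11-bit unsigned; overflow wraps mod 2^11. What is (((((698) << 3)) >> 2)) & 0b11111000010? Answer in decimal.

320

698 = 01010111010
→ << 3 (mod 2^11) → 10111010000 = 1488
→ >> 2 → 00101110100 = 372
0b11111000010 = 11111000010
→ & → 00101000000 = 320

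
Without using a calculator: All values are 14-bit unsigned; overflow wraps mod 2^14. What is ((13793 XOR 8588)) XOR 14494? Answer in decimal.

11507

13793 = 11010111100001
8588 = 10000110001100
→ XOR → 01010001101101 = 5229
14494 = 11100010011110
→ XOR → 10110011110011 = 11507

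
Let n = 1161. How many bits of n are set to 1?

4

1161 = 10010001001
Count the 1s: 1 + 1 + 1 + 1 = 4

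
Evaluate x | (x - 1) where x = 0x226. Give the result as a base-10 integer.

551

x = 1000100110 = 550
x - 1 = 1000100101
OR    = 1000100111 = 551
(x | (x - 1) sets all bits below the lowest set bit.)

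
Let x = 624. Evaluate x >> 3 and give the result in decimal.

78

624 = 1001110000
shift right by 3 → 0001001110 = 78
(equivalently, floor(624 / 8))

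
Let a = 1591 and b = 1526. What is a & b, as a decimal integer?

1078

1591 = 11000110111
1526 = 10111110110
AND → 10000110110 = 1078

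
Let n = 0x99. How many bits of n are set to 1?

4

0x99 = 10011001
Count the 1s: 1 + 1 + 1 + 1 = 4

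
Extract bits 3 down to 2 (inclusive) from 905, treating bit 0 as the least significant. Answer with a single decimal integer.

v = 01110001001
Shift right by 2: 011100010
Mask low 2 bits: 10 = 2

2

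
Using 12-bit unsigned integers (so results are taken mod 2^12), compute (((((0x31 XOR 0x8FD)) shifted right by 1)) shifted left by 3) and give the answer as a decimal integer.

0x31 = 000000110001
0x8FD = 100011111101
→ XOR → 100011001100 = 2252
→ shifted right by 1 → 010001100110 = 1126
→ shifted left by 3 (mod 2^12) → 001100110000 = 816

816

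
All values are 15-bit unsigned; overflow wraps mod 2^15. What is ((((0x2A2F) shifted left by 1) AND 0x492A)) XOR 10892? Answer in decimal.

27270

0x2A2F = 010101000101111
→ shifted left by 1 (mod 2^15) → 101010001011110 = 21598
0x492A = 100100100101010
→ AND → 100000000001010 = 16394
10892 = 010101010001100
→ XOR → 110101010000110 = 27270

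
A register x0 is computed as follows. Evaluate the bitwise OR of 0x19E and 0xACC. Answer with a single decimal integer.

0x19E = 000110011110
0xACC = 101011001100
 OR → 101111011110 = 3038

3038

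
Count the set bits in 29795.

29795 = 111010001100011
Count the 1s: 1 + 1 + 1 + 1 + 1 + 1 + 1 + 1 = 8

8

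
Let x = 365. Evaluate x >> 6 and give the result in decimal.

5

365 = 101101101
shift right by 6 → 000000101 = 5
(equivalently, floor(365 / 64))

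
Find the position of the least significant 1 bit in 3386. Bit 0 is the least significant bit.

3386 = 110100111010
Trailing zeros: 1, so the lowest set bit is bit 1 (value 2).

1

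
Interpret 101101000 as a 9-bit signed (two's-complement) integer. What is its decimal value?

pattern = 101101000 (MSB is 1 ⇒ negative)
Invert: 010010111, add 1 → 010011000 = 152, so the value is -152.
(Equivalently: 360 - 2^9 = 360 - 512 = -152.)

-152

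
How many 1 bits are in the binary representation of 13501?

13501 = 11010010111101
Count the 1s: 1 + 1 + 1 + 1 + 1 + 1 + 1 + 1 + 1 = 9

9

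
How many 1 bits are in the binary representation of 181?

5

181 = 10110101
Count the 1s: 1 + 1 + 1 + 1 + 1 = 5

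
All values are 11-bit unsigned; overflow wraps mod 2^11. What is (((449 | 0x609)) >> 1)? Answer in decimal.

449 = 00111000001
0x609 = 11000001001
→ | → 11111001001 = 1993
→ >> 1 → 01111100100 = 996

996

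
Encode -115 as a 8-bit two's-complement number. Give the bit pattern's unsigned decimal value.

141

115 in 8 bits: 01110011
Invert: 10001100
Add 1:  10001101 = 141
(Check: 2^8 - 115 = 256 - 115 = 141.)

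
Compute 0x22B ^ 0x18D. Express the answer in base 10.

0x22B = 1000101011
0x18D = 0110001101
XOR → 1110100110 = 934

934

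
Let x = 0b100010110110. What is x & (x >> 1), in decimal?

18

x = 100010110110 = 2230
x>>1 = 010001011011
AND  = 000000010010 = 18
(x & (x >> 1) has a 1 wherever x has two consecutive 1 bits.)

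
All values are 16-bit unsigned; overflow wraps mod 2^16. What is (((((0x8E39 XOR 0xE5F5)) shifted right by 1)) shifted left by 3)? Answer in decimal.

0x8E39 = 1000111000111001
0xE5F5 = 1110010111110101
→ XOR → 0110101111001100 = 27596
→ shifted right by 1 → 0011010111100110 = 13798
→ shifted left by 3 (mod 2^16) → 1010111100110000 = 44848

44848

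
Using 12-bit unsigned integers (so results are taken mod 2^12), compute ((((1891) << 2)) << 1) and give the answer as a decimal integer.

1891 = 011101100011
→ << 2 (mod 2^12) → 110110001100 = 3468
→ << 1 (mod 2^12) → 101100011000 = 2840

2840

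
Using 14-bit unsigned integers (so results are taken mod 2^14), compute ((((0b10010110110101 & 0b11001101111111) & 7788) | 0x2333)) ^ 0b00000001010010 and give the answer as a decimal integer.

9061

0b10010110110101 = 10010110110101
0b11001101111111 = 11001101111111
→ & → 10000100110101 = 8501
7788 = 01111001101100
→ & → 00000000100100 = 36
0x2333 = 10001100110011
→ | → 10001100110111 = 9015
0b00000001010010 = 00000001010010
→ ^ → 10001101100101 = 9061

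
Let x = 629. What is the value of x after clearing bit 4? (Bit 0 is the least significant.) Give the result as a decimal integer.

613

x = 1001110101
bit 4 is currently 1; clear it via x & ~(1 << 4) = x & ~16
→ 1001100101 = 613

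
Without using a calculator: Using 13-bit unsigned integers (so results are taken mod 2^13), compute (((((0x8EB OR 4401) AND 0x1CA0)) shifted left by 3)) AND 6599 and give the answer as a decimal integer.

0x8EB = 0100011101011
4401 = 1000100110001
→ OR → 1100111111011 = 6651
0x1CA0 = 1110010100000
→ AND → 1100010100000 = 6304
→ shifted left by 3 (mod 2^13) → 0010100000000 = 1280
6599 = 1100111000111
→ AND → 0000100000000 = 256

256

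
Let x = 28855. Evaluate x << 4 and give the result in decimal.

28855 = 0000111000010110111
shift left by 4 → 1110000101101110000 = 461680
(equivalently, 28855 × 2^4 = 28855 × 16)

461680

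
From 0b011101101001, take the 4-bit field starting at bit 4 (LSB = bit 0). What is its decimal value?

6

v = 011101101001
Shift right by 4: 01110110
Mask low 4 bits: 0110 = 6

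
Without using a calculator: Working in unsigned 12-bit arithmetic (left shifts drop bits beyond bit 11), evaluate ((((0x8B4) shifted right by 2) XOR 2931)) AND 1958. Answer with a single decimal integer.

262

0x8B4 = 100010110100
→ shifted right by 2 → 001000101101 = 557
2931 = 101101110011
→ XOR → 100101011110 = 2398
1958 = 011110100110
→ AND → 000100000110 = 262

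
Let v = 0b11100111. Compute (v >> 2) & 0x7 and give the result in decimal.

1

v = 11100111
Shift right by 2: 111001
Mask low 3 bits: 001 = 1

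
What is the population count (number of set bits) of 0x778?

0x778 = 11101111000
Count the 1s: 1 + 1 + 1 + 1 + 1 + 1 + 1 = 7

7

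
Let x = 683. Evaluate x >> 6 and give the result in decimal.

10

683 = 1010101011
shift right by 6 → 0000001010 = 10
(equivalently, floor(683 / 64))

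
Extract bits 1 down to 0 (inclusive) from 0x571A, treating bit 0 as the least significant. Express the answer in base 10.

2

v = 101011100011010
Shift right by 0: 101011100011010
Mask low 2 bits: 10 = 2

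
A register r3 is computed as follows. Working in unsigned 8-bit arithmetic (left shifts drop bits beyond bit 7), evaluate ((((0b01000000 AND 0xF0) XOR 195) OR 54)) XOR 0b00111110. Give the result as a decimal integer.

0b01000000 = 01000000
0xF0 = 11110000
→ AND → 01000000 = 64
195 = 11000011
→ XOR → 10000011 = 131
54 = 00110110
→ OR → 10110111 = 183
0b00111110 = 00111110
→ XOR → 10001001 = 137

137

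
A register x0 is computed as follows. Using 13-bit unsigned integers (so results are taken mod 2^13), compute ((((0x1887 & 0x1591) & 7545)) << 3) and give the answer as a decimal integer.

0x1887 = 1100010000111
0x1591 = 1010110010001
→ & → 1000010000001 = 4225
7545 = 1110101111001
→ & → 1000000000001 = 4097
→ << 3 (mod 2^13) → 0000000001000 = 8

8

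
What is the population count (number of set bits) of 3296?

5

3296 = 110011100000
Count the 1s: 1 + 1 + 1 + 1 + 1 = 5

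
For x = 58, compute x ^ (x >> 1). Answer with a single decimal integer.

x = 111010 = 58
x>>1 = 011101
XOR  = 100111 = 39
(x ^ (x >> 1) gives the standard binary-reflected Gray code of x.)

39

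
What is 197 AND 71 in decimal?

197 = 11000101
71 = 01000111
AND → 01000101 = 69

69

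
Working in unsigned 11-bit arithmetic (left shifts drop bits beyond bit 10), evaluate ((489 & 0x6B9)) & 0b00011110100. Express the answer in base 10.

160

489 = 00111101001
0x6B9 = 11010111001
→ & → 00010101001 = 169
0b00011110100 = 00011110100
→ & → 00010100000 = 160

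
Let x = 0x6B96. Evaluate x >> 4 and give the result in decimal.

1721

0x6B96 = 110101110010110
shift right by 4 → 000011010111001 = 1721
(equivalently, floor(27542 / 16))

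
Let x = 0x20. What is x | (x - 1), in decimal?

63

x = 100000 = 32
x - 1 = 011111
OR    = 111111 = 63
(x | (x - 1) sets all bits below the lowest set bit.)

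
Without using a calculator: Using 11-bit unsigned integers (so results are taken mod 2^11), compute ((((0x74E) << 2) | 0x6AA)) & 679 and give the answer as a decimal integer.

674

0x74E = 11101001110
→ << 2 (mod 2^11) → 10100111000 = 1336
0x6AA = 11010101010
→ | → 11110111010 = 1978
679 = 01010100111
→ & → 01010100010 = 674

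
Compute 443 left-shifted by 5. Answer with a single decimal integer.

443 = 00000110111011
shift left by 5 → 11011101100000 = 14176
(equivalently, 443 × 2^5 = 443 × 32)

14176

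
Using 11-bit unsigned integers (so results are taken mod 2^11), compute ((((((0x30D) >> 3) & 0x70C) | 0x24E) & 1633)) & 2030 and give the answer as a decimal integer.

0x30D = 01100001101
→ >> 3 → 00001100001 = 97
0x70C = 11100001100
→ & → 00000000000 = 0
0x24E = 01001001110
→ | → 01001001110 = 590
1633 = 11001100001
→ & → 01001000000 = 576
2030 = 11111101110
→ & → 01001000000 = 576

576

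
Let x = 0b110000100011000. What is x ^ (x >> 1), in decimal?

x = 110000100011000 = 24856
x>>1 = 011000010001100
XOR  = 101000110010100 = 20884
(x ^ (x >> 1) gives the standard binary-reflected Gray code of x.)

20884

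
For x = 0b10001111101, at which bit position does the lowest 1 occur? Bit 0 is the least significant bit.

0b10001111101 = 10001111101
Trailing zeros: 0, so the lowest set bit is bit 0 (value 1).

0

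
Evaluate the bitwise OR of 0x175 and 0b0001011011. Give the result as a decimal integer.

0x175 = 101110101
b = 001011011
 OR → 101111111 = 383

383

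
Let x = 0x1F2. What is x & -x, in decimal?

2

x = 111110010 = 498
-x (two's complement) = …000001110
AND   = 000000010 = 2
(x & -x isolates the lowest set bit of x.)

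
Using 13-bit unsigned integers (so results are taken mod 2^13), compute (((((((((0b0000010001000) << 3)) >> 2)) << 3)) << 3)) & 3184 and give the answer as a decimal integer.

1024

0b0000010001000 = 0000010001000
→ << 3 (mod 2^13) → 0010001000000 = 1088
→ >> 2 → 0000100010000 = 272
→ << 3 (mod 2^13) → 0100010000000 = 2176
→ << 3 (mod 2^13) → 0010000000000 = 1024
3184 = 0110001110000
→ & → 0010000000000 = 1024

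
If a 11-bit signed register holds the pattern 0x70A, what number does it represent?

pattern = 11100001010 (MSB is 1 ⇒ negative)
Invert: 00011110101, add 1 → 00011110110 = 246, so the value is -246.
(Equivalently: 1802 - 2^11 = 1802 - 2048 = -246.)

-246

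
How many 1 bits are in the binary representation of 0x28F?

6

0x28F = 1010001111
Count the 1s: 1 + 1 + 1 + 1 + 1 + 1 = 6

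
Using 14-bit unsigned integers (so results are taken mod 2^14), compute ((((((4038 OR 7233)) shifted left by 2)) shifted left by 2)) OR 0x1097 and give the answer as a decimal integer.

15607

4038 = 00111111000110
7233 = 01110001000001
→ OR → 01111111000111 = 8135
→ shifted left by 2 (mod 2^14) → 11111100011100 = 16156
→ shifted left by 2 (mod 2^14) → 11110001110000 = 15472
0x1097 = 01000010010111
→ OR → 11110011110111 = 15607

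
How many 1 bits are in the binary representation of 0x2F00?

5

0x2F00 = 10111100000000
Count the 1s: 1 + 1 + 1 + 1 + 1 = 5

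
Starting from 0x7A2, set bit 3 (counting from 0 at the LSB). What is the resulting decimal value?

1962

x = 000011110100010
bit 3 is currently 0; set it via x | (1 << 3) = x | 8
→ 000011110101010 = 1962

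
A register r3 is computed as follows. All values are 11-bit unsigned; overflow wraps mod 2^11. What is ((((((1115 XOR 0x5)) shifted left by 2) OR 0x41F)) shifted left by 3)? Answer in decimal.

1016

1115 = 10001011011
0x5 = 00000000101
→ XOR → 10001011110 = 1118
→ shifted left by 2 (mod 2^11) → 00101111000 = 376
0x41F = 10000011111
→ OR → 10101111111 = 1407
→ shifted left by 3 (mod 2^11) → 01111111000 = 1016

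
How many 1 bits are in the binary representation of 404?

4

404 = 110010100
Count the 1s: 1 + 1 + 1 + 1 = 4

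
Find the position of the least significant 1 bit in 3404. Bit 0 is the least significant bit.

2

3404 = 110101001100
Trailing zeros: 2, so the lowest set bit is bit 2 (value 4).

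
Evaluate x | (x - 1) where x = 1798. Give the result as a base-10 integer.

1799

x = 11100000110 = 1798
x - 1 = 11100000101
OR    = 11100000111 = 1799
(x | (x - 1) sets all bits below the lowest set bit.)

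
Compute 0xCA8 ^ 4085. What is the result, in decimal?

861

0xCA8 = 110010101000
4085 = 111111110101
XOR → 001101011101 = 861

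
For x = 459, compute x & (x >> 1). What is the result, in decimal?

193

x = 111001011 = 459
x>>1 = 011100101
AND  = 011000001 = 193
(x & (x >> 1) has a 1 wherever x has two consecutive 1 bits.)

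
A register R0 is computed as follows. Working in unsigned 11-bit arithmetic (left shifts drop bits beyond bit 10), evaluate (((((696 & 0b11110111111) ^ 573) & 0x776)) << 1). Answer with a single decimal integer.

8

696 = 01010111000
0b11110111111 = 11110111111
→ & → 01010111000 = 696
573 = 01000111101
→ ^ → 00010000101 = 133
0x776 = 11101110110
→ & → 00000000100 = 4
→ << 1 (mod 2^11) → 00000001000 = 8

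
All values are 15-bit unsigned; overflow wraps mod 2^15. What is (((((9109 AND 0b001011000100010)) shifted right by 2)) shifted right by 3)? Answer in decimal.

9109 = 010001110010101
0b001011000100010 = 001011000100010
→ AND → 000001000000000 = 512
→ shifted right by 2 → 000000010000000 = 128
→ shifted right by 3 → 000000000010000 = 16

16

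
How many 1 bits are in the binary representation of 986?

7

986 = 1111011010
Count the 1s: 1 + 1 + 1 + 1 + 1 + 1 + 1 = 7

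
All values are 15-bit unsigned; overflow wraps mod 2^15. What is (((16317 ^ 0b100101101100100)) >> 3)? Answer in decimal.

3739

16317 = 011111110111101
0b100101101100100 = 100101101100100
→ ^ → 111010011011001 = 29913
→ >> 3 → 000111010011011 = 3739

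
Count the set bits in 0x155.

5

0x155 = 101010101
Count the 1s: 1 + 1 + 1 + 1 + 1 = 5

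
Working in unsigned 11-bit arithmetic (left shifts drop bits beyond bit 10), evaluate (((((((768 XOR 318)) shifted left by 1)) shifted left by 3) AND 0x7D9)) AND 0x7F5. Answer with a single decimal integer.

960

768 = 01100000000
318 = 00100111110
→ XOR → 01000111110 = 574
→ shifted left by 1 (mod 2^11) → 10001111100 = 1148
→ shifted left by 3 (mod 2^11) → 01111100000 = 992
0x7D9 = 11111011001
→ AND → 01111000000 = 960
0x7F5 = 11111110101
→ AND → 01111000000 = 960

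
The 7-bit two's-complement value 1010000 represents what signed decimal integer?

pattern = 1010000 (MSB is 1 ⇒ negative)
Invert: 0101111, add 1 → 0110000 = 48, so the value is -48.
(Equivalently: 80 - 2^7 = 80 - 128 = -48.)

-48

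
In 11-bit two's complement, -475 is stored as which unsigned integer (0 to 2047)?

475 in 11 bits: 00111011011
Invert: 11000100100
Add 1:  11000100101 = 1573
(Check: 2^11 - 475 = 2048 - 475 = 1573.)

1573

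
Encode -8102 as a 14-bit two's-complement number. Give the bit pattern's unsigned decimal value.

8282

8102 in 14 bits: 01111110100110
Invert: 10000001011001
Add 1:  10000001011010 = 8282
(Check: 2^14 - 8102 = 16384 - 8102 = 8282.)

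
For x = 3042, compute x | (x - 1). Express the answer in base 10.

3043

x = 101111100010 = 3042
x - 1 = 101111100001
OR    = 101111100011 = 3043
(x | (x - 1) sets all bits below the lowest set bit.)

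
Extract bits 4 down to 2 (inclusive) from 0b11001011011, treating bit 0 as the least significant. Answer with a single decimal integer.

6

v = 11001011011
Shift right by 2: 110010110
Mask low 3 bits: 110 = 6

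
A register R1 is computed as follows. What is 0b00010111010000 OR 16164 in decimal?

a = 00010111010000
16164 = 11111100100100
 OR → 11111111110100 = 16372

16372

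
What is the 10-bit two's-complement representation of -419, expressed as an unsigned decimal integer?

419 in 10 bits: 0110100011
Invert: 1001011100
Add 1:  1001011101 = 605
(Check: 2^10 - 419 = 1024 - 419 = 605.)

605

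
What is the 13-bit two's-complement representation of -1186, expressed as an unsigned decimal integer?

7006

1186 in 13 bits: 0010010100010
Invert: 1101101011101
Add 1:  1101101011110 = 7006
(Check: 2^13 - 1186 = 8192 - 1186 = 7006.)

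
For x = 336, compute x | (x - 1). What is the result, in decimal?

x = 101010000 = 336
x - 1 = 101001111
OR    = 101011111 = 351
(x | (x - 1) sets all bits below the lowest set bit.)

351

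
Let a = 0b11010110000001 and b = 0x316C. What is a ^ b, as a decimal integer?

a = 11010110000001
0x316C = 11000101101100
XOR → 00010011101101 = 1261

1261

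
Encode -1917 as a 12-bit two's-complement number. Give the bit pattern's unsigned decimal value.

2179

1917 in 12 bits: 011101111101
Invert: 100010000010
Add 1:  100010000011 = 2179
(Check: 2^12 - 1917 = 4096 - 1917 = 2179.)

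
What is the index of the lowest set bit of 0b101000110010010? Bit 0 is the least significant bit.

0b101000110010010 = 101000110010010
Trailing zeros: 1, so the lowest set bit is bit 1 (value 2).

1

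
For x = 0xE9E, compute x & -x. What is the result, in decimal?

x = 111010011110 = 3742
-x (two's complement) = …000101100010
AND   = 000000000010 = 2
(x & -x isolates the lowest set bit of x.)

2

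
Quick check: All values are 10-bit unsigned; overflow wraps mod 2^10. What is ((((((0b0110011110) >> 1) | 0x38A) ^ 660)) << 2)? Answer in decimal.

0b0110011110 = 0110011110
→ >> 1 → 0011001111 = 207
0x38A = 1110001010
→ | → 1111001111 = 975
660 = 1010010100
→ ^ → 0101011011 = 347
→ << 2 (mod 2^10) → 0101101100 = 364

364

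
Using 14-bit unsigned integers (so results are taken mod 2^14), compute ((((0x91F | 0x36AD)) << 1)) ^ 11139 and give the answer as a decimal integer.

5373

0x91F = 00100100011111
0x36AD = 11011010101101
→ | → 11111110111111 = 16319
→ << 1 (mod 2^14) → 11111101111110 = 16254
11139 = 10101110000011
→ ^ → 01010011111101 = 5373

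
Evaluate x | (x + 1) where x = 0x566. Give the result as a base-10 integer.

x = 10101100110 = 1382
x + 1 = 10101100111
OR    = 10101100111 = 1383
(x | (x + 1) sets the lowest cleared bit.)

1383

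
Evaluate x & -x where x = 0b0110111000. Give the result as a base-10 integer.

x = 110111000 = 440
-x (two's complement) = …001001000
AND   = 000001000 = 8
(x & -x isolates the lowest set bit of x.)

8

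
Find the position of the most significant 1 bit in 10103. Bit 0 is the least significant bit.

13

10103 = 10011101110111
The topmost 1 is at position 13 (since 2^13 = 8192 ≤ 10103 < 16384).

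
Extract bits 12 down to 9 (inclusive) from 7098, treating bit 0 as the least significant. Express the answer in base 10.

13

v = 1101110111010
Shift right by 9: 1101
Mask low 4 bits: 1101 = 13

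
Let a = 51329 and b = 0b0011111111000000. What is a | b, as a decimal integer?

65473

51329 = 1100100010000001
b = 0011111111000000
 OR → 1111111111000001 = 65473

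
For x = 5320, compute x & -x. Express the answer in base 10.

8

x = 1010011001000 = 5320
-x (two's complement) = …0101100111000
AND   = 0000000001000 = 8
(x & -x isolates the lowest set bit of x.)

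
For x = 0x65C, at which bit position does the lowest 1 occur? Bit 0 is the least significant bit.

2

0x65C = 11001011100
Trailing zeros: 2, so the lowest set bit is bit 2 (value 4).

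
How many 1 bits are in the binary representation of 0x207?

4

0x207 = 1000000111
Count the 1s: 1 + 1 + 1 + 1 = 4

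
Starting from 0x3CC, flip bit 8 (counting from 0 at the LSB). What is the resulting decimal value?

716

x = 01111001100
bit 8 is currently 1; toggle it via x ^ (1 << 8) = x ^ 256
→ 01011001100 = 716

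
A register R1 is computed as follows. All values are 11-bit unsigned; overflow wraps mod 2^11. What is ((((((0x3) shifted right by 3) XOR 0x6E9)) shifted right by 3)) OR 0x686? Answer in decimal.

1759

0x3 = 00000000011
→ shifted right by 3 → 00000000000 = 0
0x6E9 = 11011101001
→ XOR → 11011101001 = 1769
→ shifted right by 3 → 00011011101 = 221
0x686 = 11010000110
→ OR → 11011011111 = 1759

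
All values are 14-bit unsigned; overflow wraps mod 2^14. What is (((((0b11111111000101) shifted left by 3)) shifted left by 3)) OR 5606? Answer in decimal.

0b11111111000101 = 11111111000101
→ shifted left by 3 (mod 2^14) → 11111000101000 = 15912
→ shifted left by 3 (mod 2^14) → 11000101000000 = 12608
5606 = 01010111100110
→ OR → 11010111100110 = 13798

13798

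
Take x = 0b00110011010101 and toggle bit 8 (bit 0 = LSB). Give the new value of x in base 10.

3541

x = 00110011010101
bit 8 is currently 0; toggle it via x ^ (1 << 8) = x ^ 256
→ 00110111010101 = 3541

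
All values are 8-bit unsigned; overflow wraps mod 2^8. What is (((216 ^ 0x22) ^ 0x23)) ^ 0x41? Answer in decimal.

216 = 11011000
0x22 = 00100010
→ ^ → 11111010 = 250
0x23 = 00100011
→ ^ → 11011001 = 217
0x41 = 01000001
→ ^ → 10011000 = 152

152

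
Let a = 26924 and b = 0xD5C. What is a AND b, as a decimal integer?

26924 = 110100100101100
0xD5C = 000110101011100
AND → 000100100001100 = 2316

2316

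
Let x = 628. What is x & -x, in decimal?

4

x = 1001110100 = 628
-x (two's complement) = …0110001100
AND   = 0000000100 = 4
(x & -x isolates the lowest set bit of x.)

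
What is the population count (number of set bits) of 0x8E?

4

0x8E = 10001110
Count the 1s: 1 + 1 + 1 + 1 = 4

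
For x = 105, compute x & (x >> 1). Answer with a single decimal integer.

x = 1101001 = 105
x>>1 = 0110100
AND  = 0100000 = 32
(x & (x >> 1) has a 1 wherever x has two consecutive 1 bits.)

32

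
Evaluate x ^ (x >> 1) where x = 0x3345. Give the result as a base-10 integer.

x = 11001101000101 = 13125
x>>1 = 01100110100010
XOR  = 10101011100111 = 10983
(x ^ (x >> 1) gives the standard binary-reflected Gray code of x.)

10983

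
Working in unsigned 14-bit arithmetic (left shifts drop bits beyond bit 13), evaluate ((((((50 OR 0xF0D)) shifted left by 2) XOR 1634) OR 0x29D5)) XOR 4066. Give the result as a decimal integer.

50 = 00000000110010
0xF0D = 00111100001101
→ OR → 00111100111111 = 3903
→ shifted left by 2 (mod 2^14) → 11110011111100 = 15612
1634 = 00011001100010
→ XOR → 11101010011110 = 15006
0x29D5 = 10100111010101
→ OR → 11101111011111 = 15327
4066 = 00111111100010
→ XOR → 11010000111101 = 13373

13373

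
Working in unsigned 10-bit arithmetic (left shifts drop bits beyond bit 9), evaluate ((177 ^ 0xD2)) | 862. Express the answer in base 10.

895

177 = 0010110001
0xD2 = 0011010010
→ ^ → 0001100011 = 99
862 = 1101011110
→ | → 1101111111 = 895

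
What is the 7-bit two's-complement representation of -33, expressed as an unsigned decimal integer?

95

33 in 7 bits: 0100001
Invert: 1011110
Add 1:  1011111 = 95
(Check: 2^7 - 33 = 128 - 33 = 95.)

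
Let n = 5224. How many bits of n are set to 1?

5

5224 = 1010001101000
Count the 1s: 1 + 1 + 1 + 1 + 1 = 5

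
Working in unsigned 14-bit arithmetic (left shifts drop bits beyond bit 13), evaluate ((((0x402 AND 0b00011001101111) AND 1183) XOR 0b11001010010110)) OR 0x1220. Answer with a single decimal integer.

0x402 = 00010000000010
0b00011001101111 = 00011001101111
→ AND → 00010000000010 = 1026
1183 = 00010010011111
→ AND → 00010000000010 = 1026
0b11001010010110 = 11001010010110
→ XOR → 11011010010100 = 13972
0x1220 = 01001000100000
→ OR → 11011010110100 = 14004

14004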